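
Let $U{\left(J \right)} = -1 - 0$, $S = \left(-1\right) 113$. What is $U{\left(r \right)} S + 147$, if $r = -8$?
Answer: $260$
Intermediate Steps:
$S = -113$
$U{\left(J \right)} = -1$ ($U{\left(J \right)} = -1 + 0 = -1$)
$U{\left(r \right)} S + 147 = \left(-1\right) \left(-113\right) + 147 = 113 + 147 = 260$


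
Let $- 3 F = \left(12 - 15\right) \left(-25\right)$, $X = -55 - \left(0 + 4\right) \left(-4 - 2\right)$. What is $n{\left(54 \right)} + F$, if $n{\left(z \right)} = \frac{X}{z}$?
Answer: $- \frac{1381}{54} \approx -25.574$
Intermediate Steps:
$X = -31$ ($X = -55 - 4 \left(-6\right) = -55 - -24 = -55 + 24 = -31$)
$n{\left(z \right)} = - \frac{31}{z}$
$F = -25$ ($F = - \frac{\left(12 - 15\right) \left(-25\right)}{3} = - \frac{\left(-3\right) \left(-25\right)}{3} = \left(- \frac{1}{3}\right) 75 = -25$)
$n{\left(54 \right)} + F = - \frac{31}{54} - 25 = - \frac{1381}{54}$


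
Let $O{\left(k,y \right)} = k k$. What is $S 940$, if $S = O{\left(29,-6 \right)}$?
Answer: $790540$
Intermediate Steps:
$O{\left(k,y \right)} = k^{2}$
$S = 841$ ($S = 29^{2} = 841$)
$S 940 = 841 \cdot 940 = 790540$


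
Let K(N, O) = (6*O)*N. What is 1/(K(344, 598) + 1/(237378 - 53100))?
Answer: 184278/227449175617 ≈ 8.1019e-7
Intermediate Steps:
K(N, O) = 6*N*O
1/(K(344, 598) + 1/(237378 - 53100)) = 1/(6*344*598 + 1/(237378 - 53100)) = 1/(1234272 + 1/184278) = 1/(227449175617/184278) = 184278/227449175617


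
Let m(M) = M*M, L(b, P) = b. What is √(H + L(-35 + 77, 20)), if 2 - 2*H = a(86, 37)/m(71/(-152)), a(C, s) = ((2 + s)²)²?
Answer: I*√26724653669/71 ≈ 2302.5*I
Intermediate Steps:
m(M) = M²
a(C, s) = (2 + s)⁴
H = -26724865391/5041 (H = 1 - (2 + 37)⁴/(2*((71/(-152))²)) = 1 - 39⁴/(2*((71*(-1/152))²)) = 1 - 2313441/(2*((-71/152)²)) = 1 - 2313441/(2*5041/23104) = 1 - 2313441*23104/(2*5041) = 1 - ½*53449740864/5041 = 1 - 26724870432/5041 = -26724865391/5041 ≈ -5.3015e+6)
√(H + L(-35 + 77, 20)) = √(-26724865391/5041 + (-35 + 77)) = √(-26724865391/5041 + 42) = √(-26724653669/5041) = I*√26724653669/71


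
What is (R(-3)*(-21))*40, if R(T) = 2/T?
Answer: 560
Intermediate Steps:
(R(-3)*(-21))*40 = ((2/(-3))*(-21))*40 = ((2*(-⅓))*(-21))*40 = -⅔*(-21)*40 = 14*40 = 560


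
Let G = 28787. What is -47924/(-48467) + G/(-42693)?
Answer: 650799803/2069201631 ≈ 0.31452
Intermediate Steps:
-47924/(-48467) + G/(-42693) = -47924/(-48467) + 28787/(-42693) = -47924*(-1/48467) + 28787*(-1/42693) = 47924/48467 - 28787/42693 = 650799803/2069201631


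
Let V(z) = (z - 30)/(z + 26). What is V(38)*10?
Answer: 5/4 ≈ 1.2500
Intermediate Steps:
V(z) = (-30 + z)/(26 + z)
V(38)*10 = ((-30 + 38)/(26 + 38))*10 = (8/64)*10 = ((1/64)*8)*10 = (⅛)*10 = 5/4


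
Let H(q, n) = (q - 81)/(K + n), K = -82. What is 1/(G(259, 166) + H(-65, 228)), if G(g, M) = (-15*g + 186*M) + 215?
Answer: 1/27205 ≈ 3.6758e-5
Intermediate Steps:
G(g, M) = 215 - 15*g + 186*M
H(q, n) = (-81 + q)/(-82 + n) (H(q, n) = (q - 81)/(-82 + n) = (-81 + q)/(-82 + n))
1/(G(259, 166) + H(-65, 228)) = 1/((215 - 15*259 + 186*166) + (-81 - 65)/(-82 + 228)) = 1/((215 - 3885 + 30876) - 146/146) = 1/(27206 + (1/146)*(-146)) = 1/(27206 - 1) = 1/27205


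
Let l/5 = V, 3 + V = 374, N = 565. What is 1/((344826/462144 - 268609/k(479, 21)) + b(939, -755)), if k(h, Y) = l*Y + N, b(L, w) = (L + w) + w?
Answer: -47562320/27445867309 ≈ -0.0017329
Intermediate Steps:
V = 371 (V = -3 + 374 = 371)
l = 1855 (l = 5*371 = 1855)
b(L, w) = L + 2*w
k(h, Y) = 565 + 1855*Y (k(h, Y) = 1855*Y + 565 = 565 + 1855*Y)
1/((344826/462144 - 268609/k(479, 21)) + b(939, -755)) = 1/((344826/462144 - 268609/(565 + 1855*21)) + (939 + 2*(-755))) = 1/((344826*(1/462144) - 268609/(565 + 38955)) + (939 - 1510)) = 1/((57471/77024 - 268609/39520) - 571) = 1/(-287782589/47562320 - 571) = 1/(-27445867309/47562320) = -47562320/27445867309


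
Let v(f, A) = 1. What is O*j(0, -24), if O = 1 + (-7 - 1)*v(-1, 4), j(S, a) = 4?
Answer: -28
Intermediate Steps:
O = -7 (O = 1 + (-7 - 1)*1 = 1 - 8*1 = 1 - 8 = -7)
O*j(0, -24) = -7*4 = -28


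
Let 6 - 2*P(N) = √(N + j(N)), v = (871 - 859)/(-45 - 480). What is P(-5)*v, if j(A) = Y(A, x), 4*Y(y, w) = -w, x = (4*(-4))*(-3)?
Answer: -12/175 + 2*I*√17/175 ≈ -0.068571 + 0.047121*I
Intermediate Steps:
x = 48 (x = -16*(-3) = 48)
Y(y, w) = -w/4 (Y(y, w) = (-w)/4 = -w/4)
j(A) = -12 (j(A) = -¼*48 = -12)
v = -4/175 (v = 12/(-525) = 12*(-1/525) = -4/175 ≈ -0.022857)
P(N) = 3 - √(-12 + N)/2 (P(N) = 3 - √(N - 12)/2 = 3 - √(-12 + N)/2)
P(-5)*v = (3 - √(-12 - 5)/2)*(-4/175) = (3 - I*√17/2)*(-4/175) = -12/175 + 2*I*√17/175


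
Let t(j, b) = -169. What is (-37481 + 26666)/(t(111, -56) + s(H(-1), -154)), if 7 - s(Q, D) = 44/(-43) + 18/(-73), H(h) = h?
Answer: 4849755/72076 ≈ 67.287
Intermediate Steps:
s(Q, D) = 25959/3139 (s(Q, D) = 7 - (44/(-43) + 18/(-73)) = 7 - (44*(-1/43) + 18*(-1/73)) = 7 - (-44/43 - 18/73) = 7 - 1*(-3986/3139) = 7 + 3986/3139 = 25959/3139)
(-37481 + 26666)/(t(111, -56) + s(H(-1), -154)) = (-37481 + 26666)/(-169 + 25959/3139) = -10815/(-504532/3139) = -10815*(-3139/504532) = 4849755/72076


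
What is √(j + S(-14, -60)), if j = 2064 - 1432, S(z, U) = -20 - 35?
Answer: √577 ≈ 24.021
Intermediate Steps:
S(z, U) = -55
j = 632
√(j + S(-14, -60)) = √(632 - 55) = √577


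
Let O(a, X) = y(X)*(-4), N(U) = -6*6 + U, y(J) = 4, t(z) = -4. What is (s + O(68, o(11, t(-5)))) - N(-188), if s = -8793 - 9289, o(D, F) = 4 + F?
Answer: -17874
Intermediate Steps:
s = -18082
N(U) = -36 + U
O(a, X) = -16 (O(a, X) = 4*(-4) = -16)
(s + O(68, o(11, t(-5)))) - N(-188) = (-18082 - 16) - (-36 - 188) = -18098 - 1*(-224) = -18098 + 224 = -17874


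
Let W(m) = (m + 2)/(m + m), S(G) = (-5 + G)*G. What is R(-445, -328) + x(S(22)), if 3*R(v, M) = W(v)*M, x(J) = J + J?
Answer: 925928/1335 ≈ 693.58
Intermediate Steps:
S(G) = G*(-5 + G)
x(J) = 2*J
W(m) = (2 + m)/(2*m) (W(m) = (2 + m)/((2*m)) = (2 + m)*(1/(2*m)) = (2 + m)/(2*m))
R(v, M) = M*(2 + v)/(6*v) (R(v, M) = (((2 + v)/(2*v))*M)/3 = (M*(2 + v)/(2*v))/3 = M*(2 + v)/(6*v))
R(-445, -328) + x(S(22)) = (⅙)*(-328)*(2 - 445)/(-445) + 2*(22*(-5 + 22)) = (⅙)*(-328)*(-1/445)*(-443) + 2*(22*17) = -72652/1335 + 2*374 = -72652/1335 + 748 = 925928/1335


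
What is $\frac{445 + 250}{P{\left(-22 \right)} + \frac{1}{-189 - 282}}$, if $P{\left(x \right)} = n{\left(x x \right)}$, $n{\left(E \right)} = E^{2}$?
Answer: $\frac{65469}{22066915} \approx 0.0029668$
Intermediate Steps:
$P{\left(x \right)} = x^{4}$ ($P{\left(x \right)} = \left(x x\right)^{2} = \left(x^{2}\right)^{2} = x^{4}$)
$\frac{445 + 250}{P{\left(-22 \right)} + \frac{1}{-189 - 282}} = \frac{445 + 250}{\left(-22\right)^{4} + \frac{1}{-189 - 282}} = \frac{695}{234256 + \frac{1}{-471}} = \frac{695}{234256 - \frac{1}{471}} = \frac{695}{\frac{110334575}{471}} = 695 \cdot \frac{471}{110334575} = \frac{65469}{22066915}$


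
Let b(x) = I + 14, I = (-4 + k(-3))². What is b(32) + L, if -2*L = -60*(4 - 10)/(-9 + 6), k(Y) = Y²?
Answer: 99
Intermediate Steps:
I = 25 (I = (-4 + (-3)²)² = (-4 + 9)² = 5² = 25)
b(x) = 39 (b(x) = 25 + 14 = 39)
L = 60 (L = -(-30)*(4 - 10)/(-9 + 6) = -(-30)*(-6/(-3)) = -(-30)*(-6*(-⅓)) = -(-30)*2 = -½*(-120) = 60)
b(32) + L = 39 + 60 = 99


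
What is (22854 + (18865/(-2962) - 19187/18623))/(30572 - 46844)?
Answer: -1260248789615/897585096672 ≈ -1.4040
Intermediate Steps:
(22854 + (18865/(-2962) - 19187/18623))/(30572 - 46844) = (22854 + (18865*(-1/2962) - 19187*1/18623))/(-16272) = (22854 + (-18865/2962 - 19187/18623))*(-1/16272) = (22854 - 408154789/55161326)*(-1/16272) = (1260248789615/55161326)*(-1/16272) = -1260248789615/897585096672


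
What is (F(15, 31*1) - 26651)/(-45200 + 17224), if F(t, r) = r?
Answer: 6655/6994 ≈ 0.95153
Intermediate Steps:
(F(15, 31*1) - 26651)/(-45200 + 17224) = (31*1 - 26651)/(-45200 + 17224) = (31 - 26651)/(-27976) = -26620*(-1/27976) = 6655/6994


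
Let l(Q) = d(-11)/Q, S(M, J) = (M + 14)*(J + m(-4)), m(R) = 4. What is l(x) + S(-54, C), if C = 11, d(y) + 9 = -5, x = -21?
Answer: -1798/3 ≈ -599.33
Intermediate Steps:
d(y) = -14 (d(y) = -9 - 5 = -14)
S(M, J) = (4 + J)*(14 + M) (S(M, J) = (M + 14)*(J + 4) = (14 + M)*(4 + J) = (4 + J)*(14 + M))
l(Q) = -14/Q
l(x) + S(-54, C) = -14/(-21) + (56 + 4*(-54) + 14*11 + 11*(-54)) = -14*(-1/21) + (56 - 216 + 154 - 594) = 2/3 - 600 = -1798/3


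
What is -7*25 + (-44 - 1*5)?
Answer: -224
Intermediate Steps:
-7*25 + (-44 - 1*5) = -175 + (-44 - 5) = -175 - 49 = -224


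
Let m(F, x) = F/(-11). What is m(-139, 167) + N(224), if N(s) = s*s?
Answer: 552075/11 ≈ 50189.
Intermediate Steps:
N(s) = s**2
m(F, x) = -F/11 (m(F, x) = F*(-1/11) = -F/11)
m(-139, 167) + N(224) = -1/11*(-139) + 224**2 = 139/11 + 50176 = 552075/11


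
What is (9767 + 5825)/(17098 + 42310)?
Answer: 1949/7426 ≈ 0.26246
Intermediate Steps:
(9767 + 5825)/(17098 + 42310) = 15592/59408 = 15592*(1/59408) = 1949/7426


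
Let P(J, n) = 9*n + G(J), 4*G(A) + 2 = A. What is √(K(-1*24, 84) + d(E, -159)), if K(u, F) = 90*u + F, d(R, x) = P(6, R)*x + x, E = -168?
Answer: 3*√26446 ≈ 487.87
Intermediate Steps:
G(A) = -½ + A/4
P(J, n) = -½ + 9*n + J/4 (P(J, n) = 9*n + (-½ + J/4) = -½ + 9*n + J/4)
d(R, x) = x + x*(1 + 9*R) (d(R, x) = (-½ + 9*R + (¼)*6)*x + x = (-½ + 9*R + 3/2)*x + x = (1 + 9*R)*x + x = x*(1 + 9*R) + x = x + x*(1 + 9*R))
K(u, F) = F + 90*u
√(K(-1*24, 84) + d(E, -159)) = √((84 + 90*(-1*24)) - 159*(2 + 9*(-168))) = √((84 + 90*(-24)) - 159*(2 - 1512)) = √((84 - 2160) - 159*(-1510)) = √(-2076 + 240090) = √238014 = 3*√26446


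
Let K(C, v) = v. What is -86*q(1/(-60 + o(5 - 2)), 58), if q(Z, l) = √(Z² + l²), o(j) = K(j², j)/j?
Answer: -86*√11710085/59 ≈ -4988.0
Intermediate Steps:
o(j) = 1 (o(j) = j/j = 1)
-86*q(1/(-60 + o(5 - 2)), 58) = -86*√((1/(-60 + 1))² + 58²) = -86*√((1/(-59))² + 3364) = -86*√((-1/59)² + 3364) = -86*√(1/3481 + 3364) = -86*√11710085/59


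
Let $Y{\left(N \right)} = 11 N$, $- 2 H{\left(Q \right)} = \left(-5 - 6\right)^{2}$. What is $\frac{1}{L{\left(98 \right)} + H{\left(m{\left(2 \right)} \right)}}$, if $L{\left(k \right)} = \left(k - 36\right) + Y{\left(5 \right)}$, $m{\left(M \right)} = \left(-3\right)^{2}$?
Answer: $\frac{2}{113} \approx 0.017699$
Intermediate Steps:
$m{\left(M \right)} = 9$
$H{\left(Q \right)} = - \frac{121}{2}$ ($H{\left(Q \right)} = - \frac{\left(-5 - 6\right)^{2}}{2} = - \frac{\left(-11\right)^{2}}{2} = \left(- \frac{1}{2}\right) 121 = - \frac{121}{2}$)
$L{\left(k \right)} = 19 + k$ ($L{\left(k \right)} = \left(k - 36\right) + 11 \cdot 5 = \left(-36 + k\right) + 55 = 19 + k$)
$\frac{1}{L{\left(98 \right)} + H{\left(m{\left(2 \right)} \right)}} = \frac{1}{\left(19 + 98\right) - \frac{121}{2}} = \frac{1}{117 - \frac{121}{2}} = \frac{1}{\frac{113}{2}} = \frac{2}{113}$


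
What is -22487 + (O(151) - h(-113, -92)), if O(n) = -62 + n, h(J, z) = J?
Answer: -22285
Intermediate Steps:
-22487 + (O(151) - h(-113, -92)) = -22487 + ((-62 + 151) - 1*(-113)) = -22487 + (89 + 113) = -22487 + 202 = -22285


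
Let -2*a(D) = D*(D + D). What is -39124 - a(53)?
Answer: -36315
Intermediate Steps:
a(D) = -D² (a(D) = -D*(D + D)/2 = -D*2*D/2 = -D²)
-39124 - a(53) = -39124 - (-1)*53² = -39124 - (-1)*2809 = -39124 - 1*(-2809) = -39124 + 2809 = -36315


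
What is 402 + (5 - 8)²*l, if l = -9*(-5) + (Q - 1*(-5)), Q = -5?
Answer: 807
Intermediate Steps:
l = 45 (l = -9*(-5) + (-5 - 1*(-5)) = 45 + (-5 + 5) = 45 + 0 = 45)
402 + (5 - 8)²*l = 402 + (5 - 8)²*45 = 402 + (-3)²*45 = 402 + 9*45 = 402 + 405 = 807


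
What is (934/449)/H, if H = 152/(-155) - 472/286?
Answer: -10351055/13091942 ≈ -0.79064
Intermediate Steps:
H = -58316/22165 (H = 152*(-1/155) - 472*1/286 = -152/155 - 236/143 = -58316/22165 ≈ -2.6310)
(934/449)/H = (934/449)/(-58316/22165) = (934*(1/449))*(-22165/58316) = (934/449)*(-22165/58316) = -10351055/13091942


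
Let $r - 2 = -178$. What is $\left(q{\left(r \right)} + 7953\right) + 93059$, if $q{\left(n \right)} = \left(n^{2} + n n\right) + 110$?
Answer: $163074$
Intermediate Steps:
$r = -176$ ($r = 2 - 178 = -176$)
$q{\left(n \right)} = 110 + 2 n^{2}$ ($q{\left(n \right)} = \left(n^{2} + n^{2}\right) + 110 = 2 n^{2} + 110 = 110 + 2 n^{2}$)
$\left(q{\left(r \right)} + 7953\right) + 93059 = \left(\left(110 + 2 \left(-176\right)^{2}\right) + 7953\right) + 93059 = \left(\left(110 + 2 \cdot 30976\right) + 7953\right) + 93059 = \left(\left(110 + 61952\right) + 7953\right) + 93059 = \left(62062 + 7953\right) + 93059 = 70015 + 93059 = 163074$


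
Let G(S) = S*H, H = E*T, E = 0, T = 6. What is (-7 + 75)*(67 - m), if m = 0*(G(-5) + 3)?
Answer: 4556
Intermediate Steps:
H = 0 (H = 0*6 = 0)
G(S) = 0 (G(S) = S*0 = 0)
m = 0 (m = 0*(0 + 3) = 0*3 = 0)
(-7 + 75)*(67 - m) = (-7 + 75)*(67 - 1*0) = 68*(67 + 0) = 68*67 = 4556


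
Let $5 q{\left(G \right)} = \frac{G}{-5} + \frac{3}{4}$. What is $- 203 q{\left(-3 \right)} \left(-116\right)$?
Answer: $\frac{158949}{25} \approx 6358.0$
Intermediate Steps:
$q{\left(G \right)} = \frac{3}{20} - \frac{G}{25}$ ($q{\left(G \right)} = \frac{\frac{G}{-5} + \frac{3}{4}}{5} = \frac{G \left(- \frac{1}{5}\right) + 3 \cdot \frac{1}{4}}{5} = \frac{- \frac{G}{5} + \frac{3}{4}}{5} = \frac{\frac{3}{4} - \frac{G}{5}}{5} = \frac{3}{20} - \frac{G}{25}$)
$- 203 q{\left(-3 \right)} \left(-116\right) = - 203 \left(\frac{3}{20} - - \frac{3}{25}\right) \left(-116\right) = - 203 \left(\frac{3}{20} + \frac{3}{25}\right) \left(-116\right) = \left(-203\right) \frac{27}{100} \left(-116\right) = \left(- \frac{5481}{100}\right) \left(-116\right) = \frac{158949}{25}$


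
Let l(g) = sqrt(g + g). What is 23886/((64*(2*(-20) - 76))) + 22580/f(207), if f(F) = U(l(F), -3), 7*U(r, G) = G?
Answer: -586754549/11136 ≈ -52690.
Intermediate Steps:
l(g) = sqrt(2)*sqrt(g) (l(g) = sqrt(2*g) = sqrt(2)*sqrt(g))
U(r, G) = G/7
f(F) = -3/7 (f(F) = (1/7)*(-3) = -3/7)
23886/((64*(2*(-20) - 76))) + 22580/f(207) = 23886/((64*(2*(-20) - 76))) + 22580/(-3/7) = 23886/((64*(-40 - 76))) + 22580*(-7/3) = 23886/((64*(-116))) - 158060/3 = 23886/(-7424) - 158060/3 = 23886*(-1/7424) - 158060/3 = -11943/3712 - 158060/3 = -586754549/11136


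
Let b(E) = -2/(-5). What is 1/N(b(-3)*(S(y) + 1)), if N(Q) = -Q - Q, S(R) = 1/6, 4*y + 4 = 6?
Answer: -15/14 ≈ -1.0714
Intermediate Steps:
y = ½ (y = -1 + (¼)*6 = -1 + 3/2 = ½ ≈ 0.50000)
S(R) = ⅙
b(E) = ⅖ (b(E) = -2*(-⅕) = ⅖)
N(Q) = -2*Q
1/N(b(-3)*(S(y) + 1)) = 1/(-4*(⅙ + 1)/5) = 1/(-4*7/(5*6)) = 1/(-2*7/15) = 1/(-14/15) = -15/14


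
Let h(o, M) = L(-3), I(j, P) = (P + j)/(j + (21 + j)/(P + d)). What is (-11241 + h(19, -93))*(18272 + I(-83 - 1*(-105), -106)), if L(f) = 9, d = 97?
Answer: -31802329728/155 ≈ -2.0518e+8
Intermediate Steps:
I(j, P) = (P + j)/(j + (21 + j)/(97 + P)) (I(j, P) = (P + j)/(j + (21 + j)/(P + 97)) = (P + j)/(j + (21 + j)/(97 + P)))
h(o, M) = 9
(-11241 + h(19, -93))*(18272 + I(-83 - 1*(-105), -106)) = (-11241 + 9)*(18272 + ((-106)² + 97*(-106) + 97*(-83 - 1*(-105)) - 106*(-83 - 1*(-105)))/(21 + 98*(-83 - 1*(-105)) - 106*(-83 - 1*(-105)))) = -11232*(18272 + (11236 - 10282 + 97*(-83 + 105) - 106*(-83 + 105))/(21 + 98*(-83 + 105) - 106*(-83 + 105))) = -11232*(18272 + (11236 - 10282 + 97*22 - 106*22)/(21 + 98*22 - 106*22)) = -11232*(18272 + (11236 - 10282 + 2134 - 2332)/(21 + 2156 - 2332)) = -11232*(18272 + 756/(-155)) = -11232*(18272 - 1/155*756) = -11232*(18272 - 756/155) = -11232*2831404/155 = -31802329728/155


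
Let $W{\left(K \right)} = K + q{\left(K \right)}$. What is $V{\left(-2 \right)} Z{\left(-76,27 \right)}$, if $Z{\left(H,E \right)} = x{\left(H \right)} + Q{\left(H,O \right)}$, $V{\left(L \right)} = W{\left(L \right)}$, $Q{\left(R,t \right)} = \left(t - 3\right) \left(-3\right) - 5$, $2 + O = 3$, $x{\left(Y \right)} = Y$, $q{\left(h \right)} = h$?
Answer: $300$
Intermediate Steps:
$W{\left(K \right)} = 2 K$ ($W{\left(K \right)} = K + K = 2 K$)
$O = 1$ ($O = -2 + 3 = 1$)
$Q{\left(R,t \right)} = 4 - 3 t$ ($Q{\left(R,t \right)} = \left(t - 3\right) \left(-3\right) - 5 = \left(-3 + t\right) \left(-3\right) - 5 = \left(9 - 3 t\right) - 5 = 4 - 3 t$)
$V{\left(L \right)} = 2 L$
$Z{\left(H,E \right)} = 1 + H$ ($Z{\left(H,E \right)} = H + \left(4 - 3\right) = H + 1 = 1 + H$)
$V{\left(-2 \right)} Z{\left(-76,27 \right)} = 2 \left(-2\right) \left(1 - 76\right) = \left(-4\right) \left(-75\right) = 300$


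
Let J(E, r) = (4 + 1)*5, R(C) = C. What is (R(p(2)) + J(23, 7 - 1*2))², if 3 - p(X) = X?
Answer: 676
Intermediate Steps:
p(X) = 3 - X
J(E, r) = 25 (J(E, r) = 5*5 = 25)
(R(p(2)) + J(23, 7 - 1*2))² = ((3 - 1*2) + 25)² = ((3 - 2) + 25)² = (1 + 25)² = 26² = 676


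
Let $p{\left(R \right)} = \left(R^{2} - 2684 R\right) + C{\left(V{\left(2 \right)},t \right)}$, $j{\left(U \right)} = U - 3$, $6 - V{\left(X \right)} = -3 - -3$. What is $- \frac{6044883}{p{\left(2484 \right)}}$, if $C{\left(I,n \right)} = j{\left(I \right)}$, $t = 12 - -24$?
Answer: $\frac{2014961}{165599} \approx 12.168$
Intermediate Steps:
$t = 36$ ($t = 12 + 24 = 36$)
$V{\left(X \right)} = 6$ ($V{\left(X \right)} = 6 - \left(-3 - -3\right) = 6 - \left(-3 + 3\right) = 6 - 0 = 6 + 0 = 6$)
$j{\left(U \right)} = -3 + U$
$C{\left(I,n \right)} = -3 + I$
$p{\left(R \right)} = 3 + R^{2} - 2684 R$ ($p{\left(R \right)} = \left(R^{2} - 2684 R\right) + \left(-3 + 6\right) = \left(R^{2} - 2684 R\right) + 3 = 3 + R^{2} - 2684 R$)
$- \frac{6044883}{p{\left(2484 \right)}} = - \frac{6044883}{3 + 2484^{2} - 6667056} = - \frac{6044883}{3 + 6170256 - 6667056} = - \frac{6044883}{-496797} = \left(-6044883\right) \left(- \frac{1}{496797}\right) = \frac{2014961}{165599}$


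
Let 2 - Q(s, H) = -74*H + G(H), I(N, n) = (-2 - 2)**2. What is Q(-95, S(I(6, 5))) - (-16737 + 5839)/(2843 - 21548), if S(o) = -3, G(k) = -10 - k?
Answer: -3995063/18705 ≈ -213.58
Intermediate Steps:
I(N, n) = 16 (I(N, n) = (-4)**2 = 16)
Q(s, H) = 12 + 75*H (Q(s, H) = 2 - (-74*H + (-10 - H)) = 2 - (-10 - 75*H) = 2 + (10 + 75*H) = 12 + 75*H)
Q(-95, S(I(6, 5))) - (-16737 + 5839)/(2843 - 21548) = (12 + 75*(-3)) - (-16737 + 5839)/(2843 - 21548) = (12 - 225) - (-10898)/(-18705) = -213 - (-10898)*(-1)/18705 = -213 - 1*10898/18705 = -213 - 10898/18705 = -3995063/18705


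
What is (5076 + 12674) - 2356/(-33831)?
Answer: 600502606/33831 ≈ 17750.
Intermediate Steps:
(5076 + 12674) - 2356/(-33831) = 17750 - 2356*(-1/33831) = 17750 + 2356/33831 = 600502606/33831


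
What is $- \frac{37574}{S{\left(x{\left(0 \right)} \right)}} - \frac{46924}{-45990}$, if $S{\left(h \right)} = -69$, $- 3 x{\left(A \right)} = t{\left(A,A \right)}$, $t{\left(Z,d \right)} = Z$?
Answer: $\frac{288544336}{528885} \approx 545.57$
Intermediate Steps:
$x{\left(A \right)} = - \frac{A}{3}$
$- \frac{37574}{S{\left(x{\left(0 \right)} \right)}} - \frac{46924}{-45990} = - \frac{37574}{-69} - \frac{46924}{-45990} = \left(-37574\right) \left(- \frac{1}{69}\right) - - \frac{23462}{22995} = \frac{37574}{69} + \frac{23462}{22995} = \frac{288544336}{528885}$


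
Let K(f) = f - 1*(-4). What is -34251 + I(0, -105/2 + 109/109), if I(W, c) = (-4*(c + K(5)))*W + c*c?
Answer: -126395/4 ≈ -31599.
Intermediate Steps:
K(f) = 4 + f (K(f) = f + 4 = 4 + f)
I(W, c) = c**2 + W*(-36 - 4*c) (I(W, c) = (-4*(c + (4 + 5)))*W + c*c = (-4*(c + 9))*W + c**2 = (-4*(9 + c))*W + c**2 = (-36 - 4*c)*W + c**2 = W*(-36 - 4*c) + c**2 = c**2 + W*(-36 - 4*c))
-34251 + I(0, -105/2 + 109/109) = -34251 + ((-105/2 + 109/109)**2 - 36*0 - 4*0*(-105/2 + 109/109)) = -34251 + ((-105*1/2 + 109*(1/109))**2 + 0 - 4*0*(-105*1/2 + 109*(1/109))) = -34251 + ((-105/2 + 1)**2 + 0 - 4*0*(-105/2 + 1)) = -34251 + ((-103/2)**2 + 0 - 4*0*(-103/2)) = -34251 + (10609/4 + 0 + 0) = -34251 + 10609/4 = -126395/4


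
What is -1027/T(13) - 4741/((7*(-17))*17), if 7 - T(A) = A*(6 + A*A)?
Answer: 261841/93636 ≈ 2.7964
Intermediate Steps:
T(A) = 7 - A*(6 + A**2) (T(A) = 7 - A*(6 + A*A) = 7 - A*(6 + A**2))
-1027/T(13) - 4741/((7*(-17))*17) = -1027/(7 - 1*13**3 - 6*13) - 4741/((7*(-17))*17) = -1027/(7 - 1*2197 - 78) - 4741/((-119*17)) = -1027/(7 - 2197 - 78) - 4741/(-2023) = -1027/(-2268) - 4741*(-1/2023) = -1027*(-1/2268) + 4741/2023 = 1027/2268 + 4741/2023 = 261841/93636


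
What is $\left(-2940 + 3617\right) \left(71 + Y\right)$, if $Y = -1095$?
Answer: $-693248$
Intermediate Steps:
$\left(-2940 + 3617\right) \left(71 + Y\right) = \left(-2940 + 3617\right) \left(71 - 1095\right) = 677 \left(-1024\right) = -693248$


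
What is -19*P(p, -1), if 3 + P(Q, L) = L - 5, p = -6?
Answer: 171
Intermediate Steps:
P(Q, L) = -8 + L (P(Q, L) = -3 + (L - 5) = -3 + (-5 + L) = -8 + L)
-19*P(p, -1) = -19*(-8 - 1) = -19*(-9) = 171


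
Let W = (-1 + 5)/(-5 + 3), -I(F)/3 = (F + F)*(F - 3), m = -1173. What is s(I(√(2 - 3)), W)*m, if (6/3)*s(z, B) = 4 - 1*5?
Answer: 1173/2 ≈ 586.50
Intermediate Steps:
I(F) = -6*F*(-3 + F) (I(F) = -3*(F + F)*(F - 3) = -3*2*F*(-3 + F) = -6*F*(-3 + F))
W = -2 (W = 4/(-2) = 4*(-½) = -2)
s(z, B) = -½ (s(z, B) = (4 - 1*5)/2 = (4 - 5)/2 = (½)*(-1) = -½)
s(I(√(2 - 3)), W)*m = -½*(-1173) = 1173/2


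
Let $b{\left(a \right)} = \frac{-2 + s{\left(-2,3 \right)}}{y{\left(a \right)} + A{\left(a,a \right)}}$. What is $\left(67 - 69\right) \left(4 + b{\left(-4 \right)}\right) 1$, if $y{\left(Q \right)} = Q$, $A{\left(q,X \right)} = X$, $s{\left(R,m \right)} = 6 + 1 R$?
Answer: $- \frac{15}{2} \approx -7.5$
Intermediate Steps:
$s{\left(R,m \right)} = 6 + R$
$b{\left(a \right)} = \frac{1}{a}$ ($b{\left(a \right)} = \frac{-2 + \left(6 - 2\right)}{a + a} = \frac{-2 + 4}{2 a} = 2 \frac{1}{2 a} = \frac{1}{a}$)
$\left(67 - 69\right) \left(4 + b{\left(-4 \right)}\right) 1 = \left(67 - 69\right) \left(4 + \frac{1}{-4}\right) 1 = - 2 \left(4 - \frac{1}{4}\right) 1 = - 2 \cdot \frac{15}{4} \cdot 1 = \left(-2\right) \frac{15}{4} = - \frac{15}{2}$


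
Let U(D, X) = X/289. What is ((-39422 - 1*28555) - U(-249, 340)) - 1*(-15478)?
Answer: -892503/17 ≈ -52500.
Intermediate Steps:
U(D, X) = X/289 (U(D, X) = X*(1/289) = X/289)
((-39422 - 1*28555) - U(-249, 340)) - 1*(-15478) = ((-39422 - 1*28555) - 340/289) - 1*(-15478) = ((-39422 - 28555) - 1*20/17) + 15478 = (-67977 - 20/17) + 15478 = -1155629/17 + 15478 = -892503/17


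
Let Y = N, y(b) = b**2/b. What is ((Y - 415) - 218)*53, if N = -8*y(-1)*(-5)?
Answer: -35669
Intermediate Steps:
y(b) = b
N = -40 (N = -8*(-1)*(-5) = 8*(-5) = -40)
Y = -40
((Y - 415) - 218)*53 = ((-40 - 415) - 218)*53 = (-455 - 218)*53 = -673*53 = -35669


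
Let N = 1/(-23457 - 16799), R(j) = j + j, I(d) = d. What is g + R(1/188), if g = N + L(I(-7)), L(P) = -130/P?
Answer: 246104727/13244224 ≈ 18.582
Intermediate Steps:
R(j) = 2*j
N = -1/40256 (N = 1/(-40256) = -1/40256 ≈ -2.4841e-5)
g = 5233273/281792 (g = -1/40256 - 130/(-7) = -1/40256 - 130*(-⅐) = -1/40256 + 130/7 = 5233273/281792 ≈ 18.571)
g + R(1/188) = 5233273/281792 + 2/188 = 5233273/281792 + 2*(1/188) = 5233273/281792 + 1/94 = 246104727/13244224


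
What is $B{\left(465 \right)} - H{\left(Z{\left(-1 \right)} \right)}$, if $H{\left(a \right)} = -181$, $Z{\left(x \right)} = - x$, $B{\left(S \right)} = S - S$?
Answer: $181$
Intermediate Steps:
$B{\left(S \right)} = 0$
$B{\left(465 \right)} - H{\left(Z{\left(-1 \right)} \right)} = 0 - -181 = 0 + 181 = 181$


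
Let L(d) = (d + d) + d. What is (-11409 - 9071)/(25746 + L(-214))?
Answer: -1280/1569 ≈ -0.81581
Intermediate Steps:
L(d) = 3*d (L(d) = 2*d + d = 3*d)
(-11409 - 9071)/(25746 + L(-214)) = (-11409 - 9071)/(25746 + 3*(-214)) = -20480/(25746 - 642) = -20480/25104 = -20480*1/25104 = -1280/1569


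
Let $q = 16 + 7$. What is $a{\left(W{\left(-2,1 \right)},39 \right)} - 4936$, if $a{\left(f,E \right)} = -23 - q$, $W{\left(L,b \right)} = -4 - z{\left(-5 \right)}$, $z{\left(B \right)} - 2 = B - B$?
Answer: $-4982$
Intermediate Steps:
$z{\left(B \right)} = 2$ ($z{\left(B \right)} = 2 + \left(B - B\right) = 2 + 0 = 2$)
$q = 23$
$W{\left(L,b \right)} = -6$ ($W{\left(L,b \right)} = -4 - 2 = -6$)
$a{\left(f,E \right)} = -46$ ($a{\left(f,E \right)} = -23 - 23 = -46$)
$a{\left(W{\left(-2,1 \right)},39 \right)} - 4936 = -46 - 4936 = -4982$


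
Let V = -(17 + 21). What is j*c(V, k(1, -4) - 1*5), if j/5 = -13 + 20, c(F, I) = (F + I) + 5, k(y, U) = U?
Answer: -1470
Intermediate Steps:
V = -38 (V = -1*38 = -38)
c(F, I) = 5 + F + I
j = 35 (j = 5*(-13 + 20) = 5*7 = 35)
j*c(V, k(1, -4) - 1*5) = 35*(5 - 38 + (-4 - 1*5)) = 35*(5 - 38 + (-4 - 5)) = 35*(5 - 38 - 9) = 35*(-42) = -1470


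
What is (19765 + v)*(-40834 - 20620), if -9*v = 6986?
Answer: -10502427146/9 ≈ -1.1669e+9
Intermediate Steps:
v = -6986/9 (v = -⅑*6986 = -6986/9 ≈ -776.22)
(19765 + v)*(-40834 - 20620) = (19765 - 6986/9)*(-40834 - 20620) = (170899/9)*(-61454) = -10502427146/9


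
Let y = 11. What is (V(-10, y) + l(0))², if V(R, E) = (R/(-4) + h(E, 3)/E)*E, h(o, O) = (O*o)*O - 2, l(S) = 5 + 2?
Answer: 69169/4 ≈ 17292.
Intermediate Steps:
l(S) = 7
h(o, O) = -2 + o*O² (h(o, O) = o*O² - 2 = -2 + o*O²)
V(R, E) = E*(-R/4 + (-2 + 9*E)/E) (V(R, E) = (R/(-4) + (-2 + E*3²)/E)*E = (R*(-¼) + (-2 + E*9)/E)*E = (-R/4 + (-2 + 9*E)/E)*E = E*(-R/4 + (-2 + 9*E)/E))
(V(-10, y) + l(0))² = ((-2 + 9*11 - ¼*11*(-10)) + 7)² = ((-2 + 99 + 55/2) + 7)² = (249/2 + 7)² = (263/2)² = 69169/4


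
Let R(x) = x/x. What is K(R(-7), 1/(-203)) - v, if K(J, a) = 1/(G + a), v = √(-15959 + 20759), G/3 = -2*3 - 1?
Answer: -203/4264 - 40*√3 ≈ -69.330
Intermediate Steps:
R(x) = 1
G = -21 (G = 3*(-2*3 - 1) = 3*(-6 - 1) = 3*(-7) = -21)
v = 40*√3 (v = √4800 = 40*√3 ≈ 69.282)
K(J, a) = 1/(-21 + a)
K(R(-7), 1/(-203)) - v = 1/(-21 + 1/(-203)) - 40*√3 = 1/(-21 - 1/203) - 40*√3 = 1/(-4264/203) - 40*√3 = -203/4264 - 40*√3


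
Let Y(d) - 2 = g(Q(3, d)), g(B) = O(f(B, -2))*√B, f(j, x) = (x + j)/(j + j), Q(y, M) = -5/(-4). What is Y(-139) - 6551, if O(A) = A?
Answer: -6549 - 3*√5/20 ≈ -6549.3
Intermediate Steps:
Q(y, M) = 5/4 (Q(y, M) = -5*(-¼) = 5/4)
f(j, x) = (j + x)/(2*j) (f(j, x) = (j + x)/((2*j)) = (j + x)*(1/(2*j)) = (j + x)/(2*j))
g(B) = (-2 + B)/(2*√B) (g(B) = ((B - 2)/(2*B))*√B = ((-2 + B)/(2*B))*√B = (-2 + B)/(2*√B))
Y(d) = 2 - 3*√5/20 (Y(d) = 2 + (-2 + 5/4)/(2*√(5/4)) = 2 + (½)*(2*√5/5)*(-¾) = 2 - 3*√5/20)
Y(-139) - 6551 = (2 - 3*√5/20) - 6551 = -6549 - 3*√5/20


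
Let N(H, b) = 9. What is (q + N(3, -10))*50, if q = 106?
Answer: 5750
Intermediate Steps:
(q + N(3, -10))*50 = (106 + 9)*50 = 115*50 = 5750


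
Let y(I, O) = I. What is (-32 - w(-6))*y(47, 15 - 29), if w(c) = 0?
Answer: -1504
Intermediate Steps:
(-32 - w(-6))*y(47, 15 - 29) = (-32 - 1*0)*47 = (-32 + 0)*47 = -32*47 = -1504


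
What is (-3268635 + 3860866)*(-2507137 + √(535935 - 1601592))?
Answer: -1484804252647 + 592231*I*√1065657 ≈ -1.4848e+12 + 6.1136e+8*I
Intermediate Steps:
(-3268635 + 3860866)*(-2507137 + √(535935 - 1601592)) = 592231*(-2507137 + √(-1065657)) = 592231*(-2507137 + I*√1065657) = -1484804252647 + 592231*I*√1065657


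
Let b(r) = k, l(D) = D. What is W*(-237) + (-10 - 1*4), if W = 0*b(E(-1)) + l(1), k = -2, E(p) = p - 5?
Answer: -251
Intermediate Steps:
E(p) = -5 + p
b(r) = -2
W = 1 (W = 0*(-2) + 1 = 0 + 1 = 1)
W*(-237) + (-10 - 1*4) = 1*(-237) + (-10 - 1*4) = -237 + (-10 - 4) = -237 - 14 = -251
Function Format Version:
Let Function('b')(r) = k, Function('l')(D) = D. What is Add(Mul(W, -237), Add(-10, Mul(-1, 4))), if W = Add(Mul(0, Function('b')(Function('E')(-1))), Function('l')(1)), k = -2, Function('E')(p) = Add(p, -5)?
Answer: -251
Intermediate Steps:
Function('E')(p) = Add(-5, p)
Function('b')(r) = -2
W = 1 (W = Add(Mul(0, -2), 1) = Add(0, 1) = 1)
Add(Mul(W, -237), Add(-10, Mul(-1, 4))) = Add(Mul(1, -237), Add(-10, Mul(-1, 4))) = Add(-237, Add(-10, -4)) = Add(-237, -14) = -251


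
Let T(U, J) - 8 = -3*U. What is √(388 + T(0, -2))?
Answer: 6*√11 ≈ 19.900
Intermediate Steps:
T(U, J) = 8 - 3*U
√(388 + T(0, -2)) = √(388 + (8 - 3*0)) = √(388 + (8 + 0)) = √(388 + 8) = √396 = 6*√11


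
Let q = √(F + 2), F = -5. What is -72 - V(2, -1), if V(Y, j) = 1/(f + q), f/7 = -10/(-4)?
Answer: 2*(-72*√3 + 1261*I)/(-35*I + 2*√3) ≈ -72.057 + 0.0056008*I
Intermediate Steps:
f = 35/2 (f = 7*(-10/(-4)) = 7*(-10*(-¼)) = 7*(5/2) = 35/2 ≈ 17.500)
q = I*√3 (q = √(-5 + 2) = √(-3) = I*√3 ≈ 1.732*I)
V(Y, j) = 1/(35/2 + I*√3)
-72 - V(2, -1) = -72 - (70/1237 - 4*I*√3/1237) = -72 + (-70/1237 + 4*I*√3/1237) = -89134/1237 + 4*I*√3/1237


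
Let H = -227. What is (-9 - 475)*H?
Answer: 109868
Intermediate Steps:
(-9 - 475)*H = (-9 - 475)*(-227) = -484*(-227) = 109868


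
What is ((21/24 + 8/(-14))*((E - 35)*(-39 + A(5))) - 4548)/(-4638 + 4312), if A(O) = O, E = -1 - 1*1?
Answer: 116651/9128 ≈ 12.779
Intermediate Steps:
E = -2 (E = -1 - 1 = -2)
((21/24 + 8/(-14))*((E - 35)*(-39 + A(5))) - 4548)/(-4638 + 4312) = ((21/24 + 8/(-14))*((-2 - 35)*(-39 + 5)) - 4548)/(-4638 + 4312) = ((21*(1/24) + 8*(-1/14))*(-37*(-34)) - 4548)/(-326) = ((7/8 - 4/7)*1258 - 4548)*(-1/326) = ((17/56)*1258 - 4548)*(-1/326) = (10693/28 - 4548)*(-1/326) = -116651/28*(-1/326) = 116651/9128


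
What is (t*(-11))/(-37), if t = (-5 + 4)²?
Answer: 11/37 ≈ 0.29730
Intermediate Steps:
t = 1 (t = (-1)² = 1)
(t*(-11))/(-37) = (1*(-11))/(-37) = -11*(-1/37) = 11/37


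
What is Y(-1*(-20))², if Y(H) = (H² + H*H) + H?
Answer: 672400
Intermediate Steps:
Y(H) = H + 2*H² (Y(H) = (H² + H²) + H = 2*H² + H = H + 2*H²)
Y(-1*(-20))² = ((-1*(-20))*(1 + 2*(-1*(-20))))² = (20*(1 + 2*20))² = (20*(1 + 40))² = (20*41)² = 820² = 672400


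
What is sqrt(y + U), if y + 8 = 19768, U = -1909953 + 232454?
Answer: I*sqrt(1657739) ≈ 1287.5*I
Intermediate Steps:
U = -1677499
y = 19760 (y = -8 + 19768 = 19760)
sqrt(y + U) = sqrt(19760 - 1677499) = sqrt(-1657739) = I*sqrt(1657739)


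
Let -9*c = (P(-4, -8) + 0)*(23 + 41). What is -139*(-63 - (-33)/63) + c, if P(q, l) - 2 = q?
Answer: 548000/63 ≈ 8698.4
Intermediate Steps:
P(q, l) = 2 + q
c = 128/9 (c = -((2 - 4) + 0)*(23 + 41)/9 = -(-2 + 0)*64/9 = -(-2)*64/9 = -1/9*(-128) = 128/9 ≈ 14.222)
-139*(-63 - (-33)/63) + c = -139*(-63 - (-33)/63) + 128/9 = -139*(-63 - 1*(-11/21)) + 128/9 = -139*(-63 + 11/21) + 128/9 = -139*(-1312/21) + 128/9 = 182368/21 + 128/9 = 548000/63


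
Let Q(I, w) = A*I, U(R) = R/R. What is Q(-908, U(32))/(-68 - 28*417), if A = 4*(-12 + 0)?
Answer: -1362/367 ≈ -3.7112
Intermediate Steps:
A = -48 (A = 4*(-12) = -48)
U(R) = 1
Q(I, w) = -48*I
Q(-908, U(32))/(-68 - 28*417) = (-48*(-908))/(-68 - 28*417) = 43584/(-68 - 11676) = 43584/(-11744) = 43584*(-1/11744) = -1362/367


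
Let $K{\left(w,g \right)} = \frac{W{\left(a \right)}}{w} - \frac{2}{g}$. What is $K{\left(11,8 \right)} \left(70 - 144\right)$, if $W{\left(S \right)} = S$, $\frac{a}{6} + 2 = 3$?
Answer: $- \frac{481}{22} \approx -21.864$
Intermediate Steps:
$a = 6$ ($a = -12 + 6 \cdot 3 = -12 + 18 = 6$)
$K{\left(w,g \right)} = - \frac{2}{g} + \frac{6}{w}$ ($K{\left(w,g \right)} = \frac{6}{w} - \frac{2}{g} = - \frac{2}{g} + \frac{6}{w}$)
$K{\left(11,8 \right)} \left(70 - 144\right) = \left(- \frac{2}{8} + \frac{6}{11}\right) \left(70 - 144\right) = \left(\left(-2\right) \frac{1}{8} + 6 \cdot \frac{1}{11}\right) \left(-74\right) = \left(- \frac{1}{4} + \frac{6}{11}\right) \left(-74\right) = \frac{13}{44} \left(-74\right) = - \frac{481}{22}$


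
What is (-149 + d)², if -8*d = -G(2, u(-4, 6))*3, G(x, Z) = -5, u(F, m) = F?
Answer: 1456849/64 ≈ 22763.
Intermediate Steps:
d = -15/8 (d = -(-1*(-5))*3/8 = -5*3/8 = -⅛*15 = -15/8 ≈ -1.8750)
(-149 + d)² = (-149 - 15/8)² = (-1207/8)² = 1456849/64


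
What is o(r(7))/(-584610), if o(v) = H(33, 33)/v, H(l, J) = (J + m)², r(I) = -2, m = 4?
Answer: 1369/1169220 ≈ 0.0011709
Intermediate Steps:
H(l, J) = (4 + J)² (H(l, J) = (J + 4)² = (4 + J)²)
o(v) = 1369/v (o(v) = (4 + 33)²/v = 37²/v = 1369/v)
o(r(7))/(-584610) = (1369/(-2))/(-584610) = (1369*(-½))*(-1/584610) = -1369/2*(-1/584610) = 1369/1169220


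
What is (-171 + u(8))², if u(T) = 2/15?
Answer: 6568969/225 ≈ 29195.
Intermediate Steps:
u(T) = 2/15 (u(T) = 2*(1/15) = 2/15)
(-171 + u(8))² = (-171 + 2/15)² = (-2563/15)² = 6568969/225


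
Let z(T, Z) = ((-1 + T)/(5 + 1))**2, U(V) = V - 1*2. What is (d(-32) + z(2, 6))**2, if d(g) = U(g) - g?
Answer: 5041/1296 ≈ 3.8897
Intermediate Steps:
U(V) = -2 + V (U(V) = V - 2 = -2 + V)
z(T, Z) = (-1/6 + T/6)**2 (z(T, Z) = ((-1 + T)/6)**2 = ((-1 + T)*(1/6))**2 = (-1/6 + T/6)**2)
d(g) = -2 (d(g) = (-2 + g) - g = -2)
(d(-32) + z(2, 6))**2 = (-2 + (-1 + 2)**2/36)**2 = (-2 + (1/36)*1**2)**2 = (-2 + (1/36)*1)**2 = (-2 + 1/36)**2 = (-71/36)**2 = 5041/1296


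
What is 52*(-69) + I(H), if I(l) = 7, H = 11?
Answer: -3581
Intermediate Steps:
52*(-69) + I(H) = 52*(-69) + 7 = -3588 + 7 = -3581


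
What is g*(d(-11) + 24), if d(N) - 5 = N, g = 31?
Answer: 558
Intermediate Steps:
d(N) = 5 + N
g*(d(-11) + 24) = 31*((5 - 11) + 24) = 31*(-6 + 24) = 31*18 = 558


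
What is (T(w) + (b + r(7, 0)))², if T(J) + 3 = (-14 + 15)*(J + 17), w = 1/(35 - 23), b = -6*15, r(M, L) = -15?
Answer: 1190281/144 ≈ 8265.8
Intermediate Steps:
b = -90
w = 1/12 ≈ 0.083333
T(J) = 14 + J (T(J) = -3 + (-14 + 15)*(J + 17) = -3 + 1*(17 + J) = -3 + (17 + J) = 14 + J)
(T(w) + (b + r(7, 0)))² = ((14 + 1/12) + (-90 - 15))² = (169/12 - 105)² = (-1091/12)² = 1190281/144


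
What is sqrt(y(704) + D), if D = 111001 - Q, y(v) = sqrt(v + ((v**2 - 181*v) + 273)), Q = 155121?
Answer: sqrt(-44120 + sqrt(369169)) ≈ 208.6*I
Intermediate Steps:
y(v) = sqrt(273 + v**2 - 180*v) (y(v) = sqrt(v + (273 + v**2 - 181*v)) = sqrt(273 + v**2 - 180*v))
D = -44120 (D = 111001 - 1*155121 = 111001 - 155121 = -44120)
sqrt(y(704) + D) = sqrt(sqrt(273 + 704**2 - 180*704) - 44120) = sqrt(sqrt(273 + 495616 - 126720) - 44120) = sqrt(sqrt(369169) - 44120) = sqrt(-44120 + sqrt(369169))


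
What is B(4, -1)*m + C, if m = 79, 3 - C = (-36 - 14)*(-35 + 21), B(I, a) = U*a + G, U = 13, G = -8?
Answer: -2356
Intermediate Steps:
B(I, a) = -8 + 13*a (B(I, a) = 13*a - 8 = -8 + 13*a)
C = -697 (C = 3 - (-36 - 14)*(-35 + 21) = 3 - (-50)*(-14) = 3 - 1*700 = 3 - 700 = -697)
B(4, -1)*m + C = (-8 + 13*(-1))*79 - 697 = (-8 - 13)*79 - 697 = -21*79 - 697 = -1659 - 697 = -2356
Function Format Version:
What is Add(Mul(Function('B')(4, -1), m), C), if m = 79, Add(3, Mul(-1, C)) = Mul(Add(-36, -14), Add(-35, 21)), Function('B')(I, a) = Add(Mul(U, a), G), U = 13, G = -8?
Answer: -2356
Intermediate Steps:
Function('B')(I, a) = Add(-8, Mul(13, a)) (Function('B')(I, a) = Add(Mul(13, a), -8) = Add(-8, Mul(13, a)))
C = -697 (C = Add(3, Mul(-1, Mul(Add(-36, -14), Add(-35, 21)))) = Add(3, Mul(-1, Mul(-50, -14))) = Add(3, Mul(-1, 700)) = Add(3, -700) = -697)
Add(Mul(Function('B')(4, -1), m), C) = Add(Mul(Add(-8, Mul(13, -1)), 79), -697) = Add(Mul(Add(-8, -13), 79), -697) = Add(Mul(-21, 79), -697) = Add(-1659, -697) = -2356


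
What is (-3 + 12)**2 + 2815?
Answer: 2896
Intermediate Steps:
(-3 + 12)**2 + 2815 = 9**2 + 2815 = 81 + 2815 = 2896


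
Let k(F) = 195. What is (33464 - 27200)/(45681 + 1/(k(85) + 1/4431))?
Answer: 200458672/1461869991 ≈ 0.13712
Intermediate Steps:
(33464 - 27200)/(45681 + 1/(k(85) + 1/4431)) = (33464 - 27200)/(45681 + 1/(195 + 1/4431)) = 6264/(45681 + 1/(195 + 1/4431)) = 6264/(45681 + 1/(864046/4431)) = 6264/(45681 + 4431/864046) = 6264/(39470489757/864046) = 6264*(864046/39470489757) = 200458672/1461869991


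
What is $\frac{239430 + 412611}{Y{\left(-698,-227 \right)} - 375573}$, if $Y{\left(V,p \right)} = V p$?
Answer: $- \frac{652041}{217127} \approx -3.003$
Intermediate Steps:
$\frac{239430 + 412611}{Y{\left(-698,-227 \right)} - 375573} = \frac{239430 + 412611}{\left(-698\right) \left(-227\right) - 375573} = \frac{652041}{158446 - 375573} = \frac{652041}{-217127} = 652041 \left(- \frac{1}{217127}\right) = - \frac{652041}{217127}$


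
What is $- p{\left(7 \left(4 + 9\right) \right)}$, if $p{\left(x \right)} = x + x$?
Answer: $-182$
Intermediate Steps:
$p{\left(x \right)} = 2 x$
$- p{\left(7 \left(4 + 9\right) \right)} = - 2 \cdot 7 \left(4 + 9\right) = - 2 \cdot 7 \cdot 13 = - 2 \cdot 91 = \left(-1\right) 182 = -182$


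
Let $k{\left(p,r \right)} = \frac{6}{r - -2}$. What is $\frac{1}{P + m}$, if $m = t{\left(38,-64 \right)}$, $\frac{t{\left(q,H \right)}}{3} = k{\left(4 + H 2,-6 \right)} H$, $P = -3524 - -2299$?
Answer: $- \frac{1}{937} \approx -0.0010672$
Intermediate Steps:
$k{\left(p,r \right)} = \frac{6}{2 + r}$ ($k{\left(p,r \right)} = \frac{6}{r + 2} = \frac{6}{2 + r}$)
$P = -1225$ ($P = -3524 + 2299 = -1225$)
$t{\left(q,H \right)} = - \frac{9 H}{2}$ ($t{\left(q,H \right)} = 3 \frac{6}{2 - 6} H = 3 \frac{6}{-4} H = 3 \cdot 6 \left(- \frac{1}{4}\right) H = 3 \left(- \frac{3 H}{2}\right) = - \frac{9 H}{2}$)
$m = 288$ ($m = \left(- \frac{9}{2}\right) \left(-64\right) = 288$)
$\frac{1}{P + m} = \frac{1}{-1225 + 288} = \frac{1}{-937} = - \frac{1}{937}$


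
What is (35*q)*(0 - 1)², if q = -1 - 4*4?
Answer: -595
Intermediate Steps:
q = -17 (q = -1 - 16 = -17)
(35*q)*(0 - 1)² = (35*(-17))*(0 - 1)² = -595*(-1)² = -595*1 = -595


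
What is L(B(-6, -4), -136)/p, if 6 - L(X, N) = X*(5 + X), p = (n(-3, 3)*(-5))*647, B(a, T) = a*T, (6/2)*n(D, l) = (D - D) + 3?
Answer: 138/647 ≈ 0.21329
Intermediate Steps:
n(D, l) = 1 (n(D, l) = ((D - D) + 3)/3 = (0 + 3)/3 = (1/3)*3 = 1)
B(a, T) = T*a
p = -3235 (p = (1*(-5))*647 = -5*647 = -3235)
L(X, N) = 6 - X*(5 + X)
L(B(-6, -4), -136)/p = (6 - (-4*(-6))**2 - (-20)*(-6))/(-3235) = (6 - 1*24**2 - 5*24)*(-1/3235) = (6 - 1*576 - 120)*(-1/3235) = (6 - 576 - 120)*(-1/3235) = -690*(-1/3235) = 138/647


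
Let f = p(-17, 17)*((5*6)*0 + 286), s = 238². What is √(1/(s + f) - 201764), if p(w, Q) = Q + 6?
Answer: I*√806455002281754/63222 ≈ 449.18*I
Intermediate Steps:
s = 56644
p(w, Q) = 6 + Q
f = 6578 (f = (6 + 17)*((5*6)*0 + 286) = 23*(30*0 + 286) = 23*(0 + 286) = 23*286 = 6578)
√(1/(s + f) - 201764) = √(1/(56644 + 6578) - 201764) = √(1/63222 - 201764) = √(-12755923607/63222) = I*√806455002281754/63222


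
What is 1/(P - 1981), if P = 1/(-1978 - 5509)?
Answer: -7487/14831748 ≈ -0.00050480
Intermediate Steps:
P = -1/7487 (P = 1/(-7487) = -1/7487 ≈ -0.00013356)
1/(P - 1981) = 1/(-1/7487 - 1981) = 1/(-14831748/7487) = -7487/14831748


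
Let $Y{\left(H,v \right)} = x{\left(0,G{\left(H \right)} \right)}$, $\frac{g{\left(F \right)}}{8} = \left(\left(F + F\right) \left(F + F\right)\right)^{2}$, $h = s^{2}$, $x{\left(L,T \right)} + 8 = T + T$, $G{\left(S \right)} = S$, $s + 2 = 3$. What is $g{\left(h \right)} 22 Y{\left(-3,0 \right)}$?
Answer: $-39424$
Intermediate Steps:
$s = 1$ ($s = -2 + 3 = 1$)
$x{\left(L,T \right)} = -8 + 2 T$ ($x{\left(L,T \right)} = -8 + \left(T + T\right) = -8 + 2 T$)
$h = 1$ ($h = 1^{2} = 1$)
$g{\left(F \right)} = 128 F^{4}$ ($g{\left(F \right)} = 8 \left(\left(F + F\right) \left(F + F\right)\right)^{2} = 8 \left(2 F 2 F\right)^{2} = 8 \left(4 F^{2}\right)^{2} = 8 \cdot 16 F^{4} = 128 F^{4}$)
$Y{\left(H,v \right)} = -8 + 2 H$
$g{\left(h \right)} 22 Y{\left(-3,0 \right)} = 128 \cdot 1^{4} \cdot 22 \left(-8 + 2 \left(-3\right)\right) = 128 \cdot 1 \cdot 22 \left(-8 - 6\right) = 128 \cdot 22 \left(-14\right) = 2816 \left(-14\right) = -39424$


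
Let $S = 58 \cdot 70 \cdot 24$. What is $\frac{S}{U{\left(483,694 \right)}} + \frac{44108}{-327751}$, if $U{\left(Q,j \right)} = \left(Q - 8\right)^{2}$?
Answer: $\frac{4396837988}{14789763875} \approx 0.29729$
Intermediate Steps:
$U{\left(Q,j \right)} = \left(-8 + Q\right)^{2}$
$S = 97440$ ($S = 4060 \cdot 24 = 97440$)
$\frac{S}{U{\left(483,694 \right)}} + \frac{44108}{-327751} = \frac{97440}{\left(-8 + 483\right)^{2}} + \frac{44108}{-327751} = \frac{97440}{475^{2}} + 44108 \left(- \frac{1}{327751}\right) = \frac{97440}{225625} - \frac{44108}{327751} = 97440 \cdot \frac{1}{225625} - \frac{44108}{327751} = \frac{19488}{45125} - \frac{44108}{327751} = \frac{4396837988}{14789763875}$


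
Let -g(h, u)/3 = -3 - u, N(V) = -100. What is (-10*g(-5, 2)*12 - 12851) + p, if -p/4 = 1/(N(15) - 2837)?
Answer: -43029983/2937 ≈ -14651.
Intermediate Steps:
g(h, u) = 9 + 3*u (g(h, u) = -3*(-3 - u) = 9 + 3*u)
p = 4/2937 (p = -4/(-100 - 2837) = -4/(-2937) = -4*(-1/2937) = 4/2937 ≈ 0.0013619)
(-10*g(-5, 2)*12 - 12851) + p = (-10*(9 + 3*2)*12 - 12851) + 4/2937 = (-10*(9 + 6)*12 - 12851) + 4/2937 = (-10*15*12 - 12851) + 4/2937 = (-150*12 - 12851) + 4/2937 = (-1800 - 12851) + 4/2937 = -14651 + 4/2937 = -43029983/2937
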